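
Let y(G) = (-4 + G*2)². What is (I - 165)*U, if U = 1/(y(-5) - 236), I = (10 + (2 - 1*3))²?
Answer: 21/10 ≈ 2.1000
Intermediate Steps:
I = 81 (I = (10 + (2 - 3))² = (10 - 1)² = 9² = 81)
y(G) = (-4 + 2*G)²
U = -1/40 (U = 1/(4*(-2 - 5)² - 236) = 1/(4*(-7)² - 236) = 1/(4*49 - 236) = 1/(196 - 236) = 1/(-40) = -1/40 ≈ -0.025000)
(I - 165)*U = (81 - 165)*(-1/40) = -84*(-1/40) = 21/10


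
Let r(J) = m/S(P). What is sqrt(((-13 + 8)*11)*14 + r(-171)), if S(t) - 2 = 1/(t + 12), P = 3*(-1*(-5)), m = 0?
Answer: I*sqrt(770) ≈ 27.749*I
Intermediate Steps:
P = 15 (P = 3*5 = 15)
S(t) = 2 + 1/(12 + t) (S(t) = 2 + 1/(t + 12) = 2 + 1/(12 + t))
r(J) = 0 (r(J) = 0/(((25 + 2*15)/(12 + 15))) = 0/(((25 + 30)/27)) = 0/(((1/27)*55)) = 0/(55/27) = 0*(27/55) = 0)
sqrt(((-13 + 8)*11)*14 + r(-171)) = sqrt(((-13 + 8)*11)*14 + 0) = sqrt(-5*11*14 + 0) = sqrt(-55*14 + 0) = sqrt(-770 + 0) = sqrt(-770) = I*sqrt(770)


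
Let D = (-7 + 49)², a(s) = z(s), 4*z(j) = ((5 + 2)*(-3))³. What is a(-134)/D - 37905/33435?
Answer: -87241/35664 ≈ -2.4462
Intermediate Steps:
z(j) = -9261/4 (z(j) = ((5 + 2)*(-3))³/4 = (7*(-3))³/4 = (¼)*(-21)³ = (¼)*(-9261) = -9261/4)
a(s) = -9261/4
D = 1764 (D = 42² = 1764)
a(-134)/D - 37905/33435 = -9261/4/1764 - 37905/33435 = -9261/4*1/1764 - 37905*1/33435 = -21/16 - 2527/2229 = -87241/35664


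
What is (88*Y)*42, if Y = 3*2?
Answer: 22176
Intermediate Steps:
Y = 6
(88*Y)*42 = (88*6)*42 = 528*42 = 22176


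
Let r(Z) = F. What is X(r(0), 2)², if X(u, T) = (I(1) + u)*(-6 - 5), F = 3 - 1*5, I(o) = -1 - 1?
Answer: 1936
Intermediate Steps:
I(o) = -2
F = -2 (F = 3 - 5 = -2)
r(Z) = -2
X(u, T) = 22 - 11*u (X(u, T) = (-2 + u)*(-6 - 5) = (-2 + u)*(-11) = 22 - 11*u)
X(r(0), 2)² = (22 - 11*(-2))² = (22 + 22)² = 44² = 1936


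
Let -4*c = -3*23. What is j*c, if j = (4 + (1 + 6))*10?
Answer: 3795/2 ≈ 1897.5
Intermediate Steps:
c = 69/4 (c = -(-3)*23/4 = -¼*(-69) = 69/4 ≈ 17.250)
j = 110 (j = (4 + 7)*10 = 11*10 = 110)
j*c = 110*(69/4) = 3795/2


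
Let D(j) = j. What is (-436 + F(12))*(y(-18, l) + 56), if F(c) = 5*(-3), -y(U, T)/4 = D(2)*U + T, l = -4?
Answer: -97416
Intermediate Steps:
y(U, T) = -8*U - 4*T (y(U, T) = -4*(2*U + T) = -4*(T + 2*U) = -8*U - 4*T)
F(c) = -15
(-436 + F(12))*(y(-18, l) + 56) = (-436 - 15)*((-8*(-18) - 4*(-4)) + 56) = -451*((144 + 16) + 56) = -451*(160 + 56) = -451*216 = -97416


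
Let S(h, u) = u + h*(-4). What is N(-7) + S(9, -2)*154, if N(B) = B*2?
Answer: -5866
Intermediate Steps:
N(B) = 2*B
S(h, u) = u - 4*h
N(-7) + S(9, -2)*154 = 2*(-7) + (-2 - 4*9)*154 = -14 + (-2 - 36)*154 = -14 - 38*154 = -14 - 5852 = -5866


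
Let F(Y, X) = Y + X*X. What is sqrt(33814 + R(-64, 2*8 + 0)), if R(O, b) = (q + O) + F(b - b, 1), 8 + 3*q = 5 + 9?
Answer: sqrt(33753) ≈ 183.72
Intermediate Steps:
F(Y, X) = Y + X**2
q = 2 (q = -8/3 + (5 + 9)/3 = -8/3 + (1/3)*14 = -8/3 + 14/3 = 2)
R(O, b) = 3 + O (R(O, b) = (2 + O) + ((b - b) + 1**2) = (2 + O) + (0 + 1) = (2 + O) + 1 = 3 + O)
sqrt(33814 + R(-64, 2*8 + 0)) = sqrt(33814 + (3 - 64)) = sqrt(33814 - 61) = sqrt(33753)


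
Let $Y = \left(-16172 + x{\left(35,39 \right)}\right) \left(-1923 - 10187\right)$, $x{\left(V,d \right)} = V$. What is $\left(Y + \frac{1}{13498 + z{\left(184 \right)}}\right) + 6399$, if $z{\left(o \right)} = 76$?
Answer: $\frac{2652705316207}{13574} \approx 1.9543 \cdot 10^{8}$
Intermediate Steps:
$Y = 195419070$ ($Y = \left(-16172 + 35\right) \left(-1923 - 10187\right) = \left(-16137\right) \left(-12110\right) = 195419070$)
$\left(Y + \frac{1}{13498 + z{\left(184 \right)}}\right) + 6399 = \left(195419070 + \frac{1}{13498 + 76}\right) + 6399 = \left(195419070 + \frac{1}{13574}\right) + 6399 = \frac{2652618456181}{13574} + 6399 = \frac{2652705316207}{13574}$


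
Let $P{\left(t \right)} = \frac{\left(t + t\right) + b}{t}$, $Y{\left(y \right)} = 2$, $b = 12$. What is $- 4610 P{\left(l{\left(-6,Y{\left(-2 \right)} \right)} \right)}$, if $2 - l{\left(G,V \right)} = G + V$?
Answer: $-18440$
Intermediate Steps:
$l{\left(G,V \right)} = 2 - G - V$ ($l{\left(G,V \right)} = 2 - \left(G + V\right) = 2 - G - V$)
$P{\left(t \right)} = \frac{12 + 2 t}{t}$ ($P{\left(t \right)} = \frac{\left(t + t\right) + 12}{t} = \frac{2 t + 12}{t} = \frac{12 + 2 t}{t}$)
$- 4610 P{\left(l{\left(-6,Y{\left(-2 \right)} \right)} \right)} = - 4610 \left(2 + \frac{12}{2 - -6 - 2}\right) = - 4610 \left(2 + \frac{12}{2 + 6 - 2}\right) = - 4610 \left(2 + \frac{12}{6}\right) = - 4610 \left(2 + 12 \cdot \frac{1}{6}\right) = - 4610 \left(2 + 2\right) = \left(-4610\right) 4 = -18440$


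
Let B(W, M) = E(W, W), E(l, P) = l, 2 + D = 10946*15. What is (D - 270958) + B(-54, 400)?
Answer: -106824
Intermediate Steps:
D = 164188 (D = -2 + 10946*15 = -2 + 164190 = 164188)
B(W, M) = W
(D - 270958) + B(-54, 400) = (164188 - 270958) - 54 = -106770 - 54 = -106824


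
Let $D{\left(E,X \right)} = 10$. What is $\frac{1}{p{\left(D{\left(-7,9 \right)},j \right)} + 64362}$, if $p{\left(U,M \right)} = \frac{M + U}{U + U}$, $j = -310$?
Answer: $\frac{1}{64347} \approx 1.5541 \cdot 10^{-5}$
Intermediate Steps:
$p{\left(U,M \right)} = \frac{M + U}{2 U}$
$\frac{1}{p{\left(D{\left(-7,9 \right)},j \right)} + 64362} = \frac{1}{\frac{-310 + 10}{2 \cdot 10} + 64362} = \frac{1}{\frac{1}{2} \cdot \frac{1}{10} \left(-300\right) + 64362} = \frac{1}{-15 + 64362} = \frac{1}{64347}$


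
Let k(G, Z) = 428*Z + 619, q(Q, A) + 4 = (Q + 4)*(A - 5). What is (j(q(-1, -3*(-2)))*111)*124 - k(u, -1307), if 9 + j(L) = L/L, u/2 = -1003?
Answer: 448665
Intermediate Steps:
u = -2006 (u = 2*(-1003) = -2006)
q(Q, A) = -4 + (-5 + A)*(4 + Q) (q(Q, A) = -4 + (Q + 4)*(A - 5) = -4 + (4 + Q)*(-5 + A) = -4 + (-5 + A)*(4 + Q))
j(L) = -8 (j(L) = -9 + L/L = -9 + 1 = -8)
k(G, Z) = 619 + 428*Z
(j(q(-1, -3*(-2)))*111)*124 - k(u, -1307) = -8*111*124 - (619 + 428*(-1307)) = -888*124 - (619 - 559396) = -110112 - 1*(-558777) = -110112 + 558777 = 448665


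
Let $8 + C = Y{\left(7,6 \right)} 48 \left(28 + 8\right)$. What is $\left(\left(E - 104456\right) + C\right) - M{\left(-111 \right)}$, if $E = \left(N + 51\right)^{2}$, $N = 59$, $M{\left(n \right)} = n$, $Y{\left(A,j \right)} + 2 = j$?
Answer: $-85341$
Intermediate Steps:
$Y{\left(A,j \right)} = -2 + j$
$E = 12100$ ($E = \left(59 + 51\right)^{2} = 110^{2} = 12100$)
$C = 6904$ ($C = -8 + \left(-2 + 6\right) 48 \left(28 + 8\right) = -8 + 4 \cdot 48 \cdot 36 = -8 + 192 \cdot 36 = -8 + 6912 = 6904$)
$\left(\left(E - 104456\right) + C\right) - M{\left(-111 \right)} = \left(\left(12100 - 104456\right) + 6904\right) - -111 = \left(-92356 + 6904\right) + 111 = -85452 + 111 = -85341$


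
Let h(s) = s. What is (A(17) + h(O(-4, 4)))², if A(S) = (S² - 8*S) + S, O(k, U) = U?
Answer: 30276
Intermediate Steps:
A(S) = S² - 7*S
(A(17) + h(O(-4, 4)))² = (17*(-7 + 17) + 4)² = (17*10 + 4)² = (170 + 4)² = 174² = 30276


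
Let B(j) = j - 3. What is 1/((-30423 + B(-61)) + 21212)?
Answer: -1/9275 ≈ -0.00010782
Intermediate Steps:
B(j) = -3 + j
1/((-30423 + B(-61)) + 21212) = 1/((-30423 + (-3 - 61)) + 21212) = 1/((-30423 - 64) + 21212) = 1/(-30487 + 21212) = 1/(-9275) = -1/9275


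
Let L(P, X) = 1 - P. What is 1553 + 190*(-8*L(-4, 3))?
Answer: -6047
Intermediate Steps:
1553 + 190*(-8*L(-4, 3)) = 1553 + 190*(-8*(1 - 1*(-4))) = 1553 + 190*(-8*(1 + 4)) = 1553 + 190*(-8*5) = 1553 + 190*(-40) = 1553 - 7600 = -6047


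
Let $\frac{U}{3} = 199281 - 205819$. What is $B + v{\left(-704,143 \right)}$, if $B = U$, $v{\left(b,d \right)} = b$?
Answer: $-20318$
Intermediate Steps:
$U = -19614$ ($U = 3 \left(199281 - 205819\right) = 3 \left(-6538\right) = -19614$)
$B = -19614$
$B + v{\left(-704,143 \right)} = -19614 - 704 = -20318$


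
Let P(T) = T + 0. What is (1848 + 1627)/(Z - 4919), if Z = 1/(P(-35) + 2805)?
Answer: -9625750/13625629 ≈ -0.70644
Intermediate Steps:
P(T) = T
Z = 1/2770 (Z = 1/(-35 + 2805) = 1/2770 ≈ 0.00036101)
(1848 + 1627)/(Z - 4919) = (1848 + 1627)/(1/2770 - 4919) = 3475/(-13625629/2770) = 3475*(-2770/13625629) = -9625750/13625629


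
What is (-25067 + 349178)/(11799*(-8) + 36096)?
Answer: -108037/19432 ≈ -5.5597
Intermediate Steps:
(-25067 + 349178)/(11799*(-8) + 36096) = 324111/(-94392 + 36096) = 324111/(-58296) = 324111*(-1/58296) = -108037/19432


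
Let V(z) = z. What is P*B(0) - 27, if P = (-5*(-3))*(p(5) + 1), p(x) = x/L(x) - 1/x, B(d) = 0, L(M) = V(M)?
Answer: -27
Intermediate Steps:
L(M) = M
p(x) = 1 - 1/x (p(x) = x/x - 1/x = 1 - 1/x)
P = 27 (P = (-5*(-3))*((-1 + 5)/5 + 1) = 15*((1/5)*4 + 1) = 15*(4/5 + 1) = 15*(9/5) = 27)
P*B(0) - 27 = 27*0 - 27 = 0 - 27 = -27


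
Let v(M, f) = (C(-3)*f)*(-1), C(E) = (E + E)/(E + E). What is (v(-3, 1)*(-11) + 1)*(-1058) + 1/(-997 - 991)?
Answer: -25239649/1988 ≈ -12696.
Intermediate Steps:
C(E) = 1 (C(E) = (2*E)/((2*E)) = (2*E)*(1/(2*E)) = 1)
v(M, f) = -f (v(M, f) = (1*f)*(-1) = f*(-1) = -f)
(v(-3, 1)*(-11) + 1)*(-1058) + 1/(-997 - 991) = (-1*1*(-11) + 1)*(-1058) + 1/(-997 - 991) = (-1*(-11) + 1)*(-1058) + 1/(-1988) = (11 + 1)*(-1058) - 1/1988 = 12*(-1058) - 1/1988 = -12696 - 1/1988 = -25239649/1988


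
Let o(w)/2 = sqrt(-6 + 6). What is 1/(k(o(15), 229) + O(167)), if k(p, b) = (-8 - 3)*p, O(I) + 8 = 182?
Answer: 1/174 ≈ 0.0057471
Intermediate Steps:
O(I) = 174 (O(I) = -8 + 182 = 174)
o(w) = 0 (o(w) = 2*sqrt(-6 + 6) = 2*sqrt(0) = 2*0 = 0)
k(p, b) = -11*p
1/(k(o(15), 229) + O(167)) = 1/(-11*0 + 174) = 1/(0 + 174) = 1/174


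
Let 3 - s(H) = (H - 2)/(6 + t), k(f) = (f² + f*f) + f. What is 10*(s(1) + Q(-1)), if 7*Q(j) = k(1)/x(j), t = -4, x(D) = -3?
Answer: 235/7 ≈ 33.571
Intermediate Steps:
k(f) = f + 2*f² (k(f) = (f² + f²) + f = 2*f² + f = f + 2*f²)
s(H) = 4 - H/2 (s(H) = 3 - (H - 2)/(6 - 4) = 3 - (-2 + H)/2 = 3 - (-1 + H/2) = 3 + (1 - H/2) = 4 - H/2)
Q(j) = -⅐ (Q(j) = ((1*(1 + 2*1))/(-3))/7 = ((1*(1 + 2))*(-⅓))/7 = ((1*3)*(-⅓))/7 = (3*(-⅓))/7 = (⅐)*(-1) = -⅐)
10*(s(1) + Q(-1)) = 10*((4 - ½*1) - ⅐) = 10*((4 - ½) - ⅐) = 10*(7/2 - ⅐) = 10*(47/14) = 235/7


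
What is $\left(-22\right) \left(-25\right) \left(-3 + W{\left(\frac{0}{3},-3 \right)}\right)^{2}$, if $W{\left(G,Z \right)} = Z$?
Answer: $19800$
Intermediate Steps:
$\left(-22\right) \left(-25\right) \left(-3 + W{\left(\frac{0}{3},-3 \right)}\right)^{2} = \left(-22\right) \left(-25\right) \left(-3 - 3\right)^{2} = 550 \left(-6\right)^{2} = 550 \cdot 36 = 19800$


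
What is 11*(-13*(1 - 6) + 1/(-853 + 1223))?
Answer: 264561/370 ≈ 715.03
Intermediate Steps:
11*(-13*(1 - 6) + 1/(-853 + 1223)) = 11*(-13*(-5) + 1/370) = 11*(65 + 1/370) = 11*(24051/370) = 264561/370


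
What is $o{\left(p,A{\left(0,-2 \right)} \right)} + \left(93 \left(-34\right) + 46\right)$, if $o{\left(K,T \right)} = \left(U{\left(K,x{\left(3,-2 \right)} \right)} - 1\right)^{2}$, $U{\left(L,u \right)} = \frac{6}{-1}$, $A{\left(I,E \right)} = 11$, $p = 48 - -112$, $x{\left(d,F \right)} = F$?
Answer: $-3067$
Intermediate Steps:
$p = 160$ ($p = 48 + 112 = 160$)
$U{\left(L,u \right)} = -6$ ($U{\left(L,u \right)} = 6 \left(-1\right) = -6$)
$o{\left(K,T \right)} = 49$ ($o{\left(K,T \right)} = \left(-6 - 1\right)^{2} = \left(-7\right)^{2} = 49$)
$o{\left(p,A{\left(0,-2 \right)} \right)} + \left(93 \left(-34\right) + 46\right) = 49 + \left(93 \left(-34\right) + 46\right) = 49 + \left(-3162 + 46\right) = 49 - 3116 = -3067$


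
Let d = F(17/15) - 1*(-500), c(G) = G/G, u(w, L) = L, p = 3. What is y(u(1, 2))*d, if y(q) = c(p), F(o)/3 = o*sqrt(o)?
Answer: 500 + 17*sqrt(255)/75 ≈ 503.62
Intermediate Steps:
c(G) = 1
F(o) = 3*o**(3/2) (F(o) = 3*(o*sqrt(o)) = 3*o**(3/2))
y(q) = 1
d = 500 + 17*sqrt(255)/75 (d = 3*(17/15)**(3/2) - 1*(-500) = 3*(17*(1/15))**(3/2) + 500 = 3*(17/15)**(3/2) + 500 = 3*(17*sqrt(255)/225) + 500 = 17*sqrt(255)/75 + 500 = 500 + 17*sqrt(255)/75 ≈ 503.62)
y(u(1, 2))*d = 1*(500 + 17*sqrt(255)/75) = 500 + 17*sqrt(255)/75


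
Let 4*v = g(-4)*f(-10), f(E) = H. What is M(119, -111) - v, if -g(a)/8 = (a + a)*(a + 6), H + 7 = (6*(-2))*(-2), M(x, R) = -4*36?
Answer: -688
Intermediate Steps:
M(x, R) = -144
H = 17 (H = -7 + (6*(-2))*(-2) = -7 - 12*(-2) = -7 + 24 = 17)
f(E) = 17
g(a) = -16*a*(6 + a) (g(a) = -8*(a + a)*(a + 6) = -8*2*a*(6 + a) = -16*a*(6 + a))
v = 544 (v = (-16*(-4)*(6 - 4)*17)/4 = (-16*(-4)*2*17)/4 = (128*17)/4 = (1/4)*2176 = 544)
M(119, -111) - v = -144 - 1*544 = -144 - 544 = -688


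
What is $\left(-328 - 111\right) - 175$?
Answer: $-614$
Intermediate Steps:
$\left(-328 - 111\right) - 175 = -439 - 175 = -614$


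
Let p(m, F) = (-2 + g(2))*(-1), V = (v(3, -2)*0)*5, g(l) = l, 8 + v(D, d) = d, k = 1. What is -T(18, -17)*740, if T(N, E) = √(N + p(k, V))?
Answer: -2220*√2 ≈ -3139.6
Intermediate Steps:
v(D, d) = -8 + d
V = 0 (V = ((-8 - 2)*0)*5 = -10*0*5 = 0*5 = 0)
p(m, F) = 0 (p(m, F) = (-2 + 2)*(-1) = 0*(-1) = 0)
T(N, E) = √N (T(N, E) = √(N + 0) = √N)
-T(18, -17)*740 = -√18*740 = -3*√2*740 = -2220*√2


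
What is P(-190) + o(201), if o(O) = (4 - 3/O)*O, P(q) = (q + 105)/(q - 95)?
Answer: 45674/57 ≈ 801.30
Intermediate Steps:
P(q) = (105 + q)/(-95 + q)
o(O) = O*(4 - 3/O)
P(-190) + o(201) = (105 - 190)/(-95 - 190) + (-3 + 4*201) = -85/(-285) + (-3 + 804) = -1/285*(-85) + 801 = 17/57 + 801 = 45674/57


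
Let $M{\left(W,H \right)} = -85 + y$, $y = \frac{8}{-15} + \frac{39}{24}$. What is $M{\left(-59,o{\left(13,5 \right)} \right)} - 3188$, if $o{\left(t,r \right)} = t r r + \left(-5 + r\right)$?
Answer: $- \frac{392629}{120} \approx -3271.9$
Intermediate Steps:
$y = \frac{131}{120}$ ($y = 8 \left(- \frac{1}{15}\right) + 39 \cdot \frac{1}{24} = - \frac{8}{15} + \frac{13}{8} = \frac{131}{120} \approx 1.0917$)
$o{\left(t,r \right)} = -5 + r + t r^{2}$ ($o{\left(t,r \right)} = r t r + \left(-5 + r\right) = t r^{2} + \left(-5 + r\right) = -5 + r + t r^{2}$)
$M{\left(W,H \right)} = - \frac{10069}{120}$ ($M{\left(W,H \right)} = -85 + \frac{131}{120} = - \frac{10069}{120}$)
$M{\left(-59,o{\left(13,5 \right)} \right)} - 3188 = - \frac{10069}{120} - 3188 = - \frac{392629}{120}$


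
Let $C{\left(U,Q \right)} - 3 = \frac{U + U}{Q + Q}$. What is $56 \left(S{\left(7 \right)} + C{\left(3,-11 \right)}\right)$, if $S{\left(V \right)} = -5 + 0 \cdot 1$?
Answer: $- \frac{1400}{11} \approx -127.27$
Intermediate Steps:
$C{\left(U,Q \right)} = 3 + \frac{U}{Q}$ ($C{\left(U,Q \right)} = 3 + \frac{U + U}{Q + Q} = 3 + \frac{2 U}{2 Q} = 3 + 2 U \frac{1}{2 Q} = 3 + \frac{U}{Q}$)
$S{\left(V \right)} = -5$ ($S{\left(V \right)} = -5 + 0 = -5$)
$56 \left(S{\left(7 \right)} + C{\left(3,-11 \right)}\right) = 56 \left(-5 + \left(3 + \frac{3}{-11}\right)\right) = 56 \left(-5 + \left(3 + 3 \left(- \frac{1}{11}\right)\right)\right) = 56 \left(-5 + \left(3 - \frac{3}{11}\right)\right) = 56 \left(-5 + \frac{30}{11}\right) = 56 \left(- \frac{25}{11}\right) = - \frac{1400}{11}$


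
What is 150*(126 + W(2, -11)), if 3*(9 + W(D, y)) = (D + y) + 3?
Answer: 17250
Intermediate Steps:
W(D, y) = -8 + D/3 + y/3 (W(D, y) = -9 + ((D + y) + 3)/3 = -9 + (3 + D + y)/3 = -9 + (1 + D/3 + y/3) = -8 + D/3 + y/3)
150*(126 + W(2, -11)) = 150*(126 + (-8 + (1/3)*2 + (1/3)*(-11))) = 150*(126 + (-8 + 2/3 - 11/3)) = 150*(126 - 11) = 150*115 = 17250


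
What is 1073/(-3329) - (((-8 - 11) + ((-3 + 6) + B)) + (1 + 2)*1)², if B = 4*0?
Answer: -563674/3329 ≈ -169.32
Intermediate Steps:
B = 0
1073/(-3329) - (((-8 - 11) + ((-3 + 6) + B)) + (1 + 2)*1)² = 1073/(-3329) - (((-8 - 11) + ((-3 + 6) + 0)) + (1 + 2)*1)² = 1073*(-1/3329) - ((-19 + (3 + 0)) + 3*1)² = -1073/3329 - ((-19 + 3) + 3)² = -1073/3329 - (-16 + 3)² = -1073/3329 - 1*(-13)² = -1073/3329 - 1*169 = -1073/3329 - 169 = -563674/3329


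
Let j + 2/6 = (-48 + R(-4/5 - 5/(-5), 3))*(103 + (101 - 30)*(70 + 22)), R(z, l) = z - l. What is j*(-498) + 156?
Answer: 167855206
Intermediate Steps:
j = -1011175/3 (j = -1/3 + (-48 + ((-4/5 - 5/(-5)) - 1*3))*(103 + (101 - 30)*(70 + 22)) = -1/3 + (-48 + ((-4*1/5 - 5*(-1/5)) - 3))*(103 + 71*92) = -1/3 + (-48 + ((-4/5 + 1) - 3))*(103 + 6532) = -1/3 + (-48 + (1/5 - 3))*6635 = -1/3 + (-48 - 14/5)*6635 = -1/3 - 254/5*6635 = -1/3 - 337058 = -1011175/3 ≈ -3.3706e+5)
j*(-498) + 156 = -1011175/3*(-498) + 156 = 167855050 + 156 = 167855206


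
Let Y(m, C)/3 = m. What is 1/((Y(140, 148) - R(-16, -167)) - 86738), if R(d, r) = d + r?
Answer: -1/86135 ≈ -1.1610e-5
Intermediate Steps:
Y(m, C) = 3*m
1/((Y(140, 148) - R(-16, -167)) - 86738) = 1/((3*140 - (-16 - 167)) - 86738) = 1/((420 - 1*(-183)) - 86738) = 1/((420 + 183) - 86738) = 1/(603 - 86738) = 1/(-86135) = -1/86135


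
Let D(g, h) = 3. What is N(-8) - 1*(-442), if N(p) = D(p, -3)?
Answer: 445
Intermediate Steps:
N(p) = 3
N(-8) - 1*(-442) = 3 - 1*(-442) = 3 + 442 = 445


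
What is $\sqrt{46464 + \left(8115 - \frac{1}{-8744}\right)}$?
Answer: $\frac{\sqrt{1043243966522}}{4372} \approx 233.62$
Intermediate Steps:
$\sqrt{46464 + \left(8115 - \frac{1}{-8744}\right)} = \sqrt{46464 + \left(8115 - - \frac{1}{8744}\right)} = \sqrt{46464 + \left(8115 + \frac{1}{8744}\right)} = \sqrt{46464 + \frac{70957561}{8744}} = \sqrt{\frac{477238777}{8744}} = \frac{\sqrt{1043243966522}}{4372}$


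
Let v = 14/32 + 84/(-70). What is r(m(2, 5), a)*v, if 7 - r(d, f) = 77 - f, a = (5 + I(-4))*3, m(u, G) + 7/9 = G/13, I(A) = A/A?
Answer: 793/20 ≈ 39.650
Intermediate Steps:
I(A) = 1
m(u, G) = -7/9 + G/13
a = 18 (a = (5 + 1)*3 = 6*3 = 18)
r(d, f) = -70 + f (r(d, f) = 7 - (77 - f) = 7 + (-77 + f) = -70 + f)
v = -61/80 (v = 14*(1/32) + 84*(-1/70) = 7/16 - 6/5 = -61/80 ≈ -0.76250)
r(m(2, 5), a)*v = (-70 + 18)*(-61/80) = -52*(-61/80) = 793/20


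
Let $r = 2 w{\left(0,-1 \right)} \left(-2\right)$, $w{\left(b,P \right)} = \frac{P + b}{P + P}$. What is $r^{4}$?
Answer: $16$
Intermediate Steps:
$w{\left(b,P \right)} = \frac{P + b}{2 P}$
$r = -2$ ($r = 2 \frac{-1 + 0}{2 \left(-1\right)} \left(-2\right) = 2 \cdot \frac{1}{2} \left(-1\right) \left(-1\right) \left(-2\right) = 2 \cdot \frac{1}{2} \left(-2\right) = 1 \left(-2\right) = -2$)
$r^{4} = \left(-2\right)^{4} = 16$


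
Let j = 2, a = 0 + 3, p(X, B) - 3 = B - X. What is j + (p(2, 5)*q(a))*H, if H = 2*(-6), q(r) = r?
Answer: -214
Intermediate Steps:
p(X, B) = 3 + B - X (p(X, B) = 3 + (B - X) = 3 + B - X)
a = 3
H = -12
j + (p(2, 5)*q(a))*H = 2 + ((3 + 5 - 1*2)*3)*(-12) = 2 + ((3 + 5 - 2)*3)*(-12) = 2 + (6*3)*(-12) = 2 + 18*(-12) = 2 - 216 = -214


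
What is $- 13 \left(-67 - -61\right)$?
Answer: $78$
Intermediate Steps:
$- 13 \left(-67 - -61\right) = - 13 \left(-67 + 61\right) = \left(-13\right) \left(-6\right) = 78$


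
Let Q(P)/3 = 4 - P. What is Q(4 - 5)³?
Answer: 3375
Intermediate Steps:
Q(P) = 12 - 3*P (Q(P) = 3*(4 - P) = 12 - 3*P)
Q(4 - 5)³ = (12 - 3*(4 - 5))³ = (12 - 3*(-1))³ = (12 + 3)³ = 15³ = 3375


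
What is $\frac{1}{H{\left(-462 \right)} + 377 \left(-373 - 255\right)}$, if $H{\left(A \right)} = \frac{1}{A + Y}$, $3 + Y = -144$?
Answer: $- \frac{609}{144184405} \approx -4.2238 \cdot 10^{-6}$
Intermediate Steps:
$Y = -147$ ($Y = -3 - 144 = -147$)
$H{\left(A \right)} = \frac{1}{-147 + A}$ ($H{\left(A \right)} = \frac{1}{A - 147} = \frac{1}{-147 + A}$)
$\frac{1}{H{\left(-462 \right)} + 377 \left(-373 - 255\right)} = \frac{1}{\frac{1}{-147 - 462} + 377 \left(-373 - 255\right)} = \frac{1}{\frac{1}{-609} + 377 \left(-628\right)} = \frac{1}{- \frac{1}{609} - 236756} = \frac{1}{- \frac{144184405}{609}} = - \frac{609}{144184405}$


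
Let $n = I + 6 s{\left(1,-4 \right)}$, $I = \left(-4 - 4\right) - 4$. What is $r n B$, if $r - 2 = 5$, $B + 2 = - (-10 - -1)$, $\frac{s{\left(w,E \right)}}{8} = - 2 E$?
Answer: $18228$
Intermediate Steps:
$s{\left(w,E \right)} = - 16 E$ ($s{\left(w,E \right)} = 8 \left(- 2 E\right) = - 16 E$)
$B = 7$ ($B = -2 - \left(-10 - -1\right) = -2 - \left(-10 + 1\right) = -2 - -9 = -2 + 9 = 7$)
$I = -12$ ($I = -8 - 4 = -12$)
$r = 7$ ($r = 2 + 5 = 7$)
$n = 372$ ($n = -12 + 6 \left(\left(-16\right) \left(-4\right)\right) = -12 + 6 \cdot 64 = -12 + 384 = 372$)
$r n B = 7 \cdot 372 \cdot 7 = 2604 \cdot 7 = 18228$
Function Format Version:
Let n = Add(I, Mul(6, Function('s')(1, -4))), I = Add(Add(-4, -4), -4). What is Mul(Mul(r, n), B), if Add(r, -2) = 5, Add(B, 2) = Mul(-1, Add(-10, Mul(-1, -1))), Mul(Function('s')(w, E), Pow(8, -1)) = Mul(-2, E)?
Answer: 18228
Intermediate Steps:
Function('s')(w, E) = Mul(-16, E) (Function('s')(w, E) = Mul(8, Mul(-2, E)) = Mul(-16, E))
B = 7 (B = Add(-2, Mul(-1, Add(-10, Mul(-1, -1)))) = Add(-2, Mul(-1, Add(-10, 1))) = Add(-2, Mul(-1, -9)) = Add(-2, 9) = 7)
I = -12 (I = Add(-8, -4) = -12)
r = 7 (r = Add(2, 5) = 7)
n = 372 (n = Add(-12, Mul(6, Mul(-16, -4))) = Add(-12, Mul(6, 64)) = Add(-12, 384) = 372)
Mul(Mul(r, n), B) = Mul(Mul(7, 372), 7) = Mul(2604, 7) = 18228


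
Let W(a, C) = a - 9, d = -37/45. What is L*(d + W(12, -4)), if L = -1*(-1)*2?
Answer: 196/45 ≈ 4.3556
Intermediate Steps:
L = 2 (L = 1*2 = 2)
d = -37/45 (d = -37*1/45 = -37/45 ≈ -0.82222)
W(a, C) = -9 + a
L*(d + W(12, -4)) = 2*(-37/45 + (-9 + 12)) = 2*(-37/45 + 3) = 2*(98/45) = 196/45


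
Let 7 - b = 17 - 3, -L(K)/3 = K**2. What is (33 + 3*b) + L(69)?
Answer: -14271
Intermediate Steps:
L(K) = -3*K**2
b = -7 (b = 7 - (17 - 3) = 7 - 1*14 = 7 - 14 = -7)
(33 + 3*b) + L(69) = (33 + 3*(-7)) - 3*69**2 = (33 - 21) - 3*4761 = 12 - 14283 = -14271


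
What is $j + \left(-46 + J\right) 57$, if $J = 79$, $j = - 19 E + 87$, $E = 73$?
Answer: $581$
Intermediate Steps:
$j = -1300$ ($j = \left(-19\right) 73 + 87 = -1387 + 87 = -1300$)
$j + \left(-46 + J\right) 57 = -1300 + \left(-46 + 79\right) 57 = -1300 + 33 \cdot 57 = -1300 + 1881 = 581$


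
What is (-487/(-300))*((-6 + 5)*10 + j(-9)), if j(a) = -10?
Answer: -487/15 ≈ -32.467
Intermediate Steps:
(-487/(-300))*((-6 + 5)*10 + j(-9)) = (-487/(-300))*((-6 + 5)*10 - 10) = (-487*(-1/300))*(-1*10 - 10) = 487*(-10 - 10)/300 = (487/300)*(-20) = -487/15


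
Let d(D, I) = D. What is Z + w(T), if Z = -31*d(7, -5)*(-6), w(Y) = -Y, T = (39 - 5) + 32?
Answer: 1236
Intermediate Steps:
T = 66 (T = 34 + 32 = 66)
Z = 1302 (Z = -31*7*(-6) = -217*(-6) = 1302)
Z + w(T) = 1302 - 1*66 = 1302 - 66 = 1236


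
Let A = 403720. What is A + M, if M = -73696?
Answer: 330024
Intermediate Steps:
A + M = 403720 - 73696 = 330024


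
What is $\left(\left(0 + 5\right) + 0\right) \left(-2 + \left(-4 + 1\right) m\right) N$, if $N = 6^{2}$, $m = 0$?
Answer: $-360$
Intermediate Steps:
$N = 36$
$\left(\left(0 + 5\right) + 0\right) \left(-2 + \left(-4 + 1\right) m\right) N = \left(\left(0 + 5\right) + 0\right) \left(-2 + \left(-4 + 1\right) 0\right) 36 = \left(5 + 0\right) \left(-2 - 0\right) 36 = 5 \left(-2 + 0\right) 36 = 5 \left(-2\right) 36 = \left(-10\right) 36 = -360$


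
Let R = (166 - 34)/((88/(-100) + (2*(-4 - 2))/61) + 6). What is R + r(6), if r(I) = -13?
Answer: 25924/1877 ≈ 13.811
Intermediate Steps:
R = 50325/1877 (R = 132/((88*(-1/100) + (2*(-6))*(1/61)) + 6) = 132/((-22/25 - 12*1/61) + 6) = 132/((-22/25 - 12/61) + 6) = 132/(-1642/1525 + 6) = 132/(7508/1525) = 132*(1525/7508) = 50325/1877 ≈ 26.811)
R + r(6) = 50325/1877 - 13 = 25924/1877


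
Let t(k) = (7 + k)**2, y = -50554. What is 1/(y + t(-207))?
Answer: -1/10554 ≈ -9.4751e-5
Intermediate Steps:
1/(y + t(-207)) = 1/(-50554 + (7 - 207)**2) = 1/(-50554 + (-200)**2) = 1/(-50554 + 40000) = 1/(-10554) = -1/10554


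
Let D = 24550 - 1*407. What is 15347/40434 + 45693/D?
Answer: 2218073383/976198062 ≈ 2.2722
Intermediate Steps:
D = 24143 (D = 24550 - 407 = 24143)
15347/40434 + 45693/D = 15347/40434 + 45693/24143 = 2218073383/976198062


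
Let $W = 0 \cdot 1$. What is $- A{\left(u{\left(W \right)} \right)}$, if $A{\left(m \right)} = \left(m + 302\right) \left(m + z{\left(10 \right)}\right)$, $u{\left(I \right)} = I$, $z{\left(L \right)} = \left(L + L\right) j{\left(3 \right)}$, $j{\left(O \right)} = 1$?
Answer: $-6040$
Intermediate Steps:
$W = 0$
$z{\left(L \right)} = 2 L$ ($z{\left(L \right)} = \left(L + L\right) 1 = 2 L 1 = 2 L$)
$A{\left(m \right)} = \left(20 + m\right) \left(302 + m\right)$ ($A{\left(m \right)} = \left(m + 302\right) \left(m + 2 \cdot 10\right) = \left(302 + m\right) \left(m + 20\right) = \left(302 + m\right) \left(20 + m\right) = \left(20 + m\right) \left(302 + m\right)$)
$- A{\left(u{\left(W \right)} \right)} = - (6040 + 0^{2} + 322 \cdot 0) = - (6040 + 0 + 0) = \left(-1\right) 6040 = -6040$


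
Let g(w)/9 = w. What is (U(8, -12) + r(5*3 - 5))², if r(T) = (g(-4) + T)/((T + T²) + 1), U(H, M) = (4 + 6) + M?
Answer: 61504/12321 ≈ 4.9918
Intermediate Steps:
g(w) = 9*w
U(H, M) = 10 + M
r(T) = (-36 + T)/(1 + T + T²) (r(T) = (9*(-4) + T)/((T + T²) + 1) = (-36 + T)/(1 + T + T²))
(U(8, -12) + r(5*3 - 5))² = ((10 - 12) + (-36 + (5*3 - 5))/(1 + (5*3 - 5) + (5*3 - 5)²))² = (-2 + (-36 + (15 - 5))/(1 + (15 - 5) + (15 - 5)²))² = (-2 + (-36 + 10)/(1 + 10 + 10²))² = (-2 - 26/(1 + 10 + 100))² = (-2 - 26/111)² = (-248/111)² = 61504/12321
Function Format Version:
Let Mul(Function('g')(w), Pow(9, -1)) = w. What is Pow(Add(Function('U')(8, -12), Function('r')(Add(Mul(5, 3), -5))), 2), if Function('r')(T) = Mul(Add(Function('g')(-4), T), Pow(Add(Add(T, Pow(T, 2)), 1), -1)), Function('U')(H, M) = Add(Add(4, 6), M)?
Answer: Rational(61504, 12321) ≈ 4.9918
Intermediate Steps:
Function('g')(w) = Mul(9, w)
Function('U')(H, M) = Add(10, M)
Function('r')(T) = Mul(Pow(Add(1, T, Pow(T, 2)), -1), Add(-36, T)) (Function('r')(T) = Mul(Add(Mul(9, -4), T), Pow(Add(Add(T, Pow(T, 2)), 1), -1)) = Mul(Add(-36, T), Pow(Add(1, T, Pow(T, 2)), -1)) = Mul(Pow(Add(1, T, Pow(T, 2)), -1), Add(-36, T)))
Pow(Add(Function('U')(8, -12), Function('r')(Add(Mul(5, 3), -5))), 2) = Pow(Add(Add(10, -12), Mul(Pow(Add(1, Add(Mul(5, 3), -5), Pow(Add(Mul(5, 3), -5), 2)), -1), Add(-36, Add(Mul(5, 3), -5)))), 2) = Pow(Add(-2, Mul(Pow(Add(1, Add(15, -5), Pow(Add(15, -5), 2)), -1), Add(-36, Add(15, -5)))), 2) = Pow(Add(-2, Mul(Pow(Add(1, 10, Pow(10, 2)), -1), Add(-36, 10))), 2) = Pow(Add(-2, Mul(Pow(Add(1, 10, 100), -1), -26)), 2) = Pow(Add(-2, Mul(Pow(111, -1), -26)), 2) = Pow(Add(-2, Mul(Rational(1, 111), -26)), 2) = Pow(Add(-2, Rational(-26, 111)), 2) = Pow(Rational(-248, 111), 2) = Rational(61504, 12321)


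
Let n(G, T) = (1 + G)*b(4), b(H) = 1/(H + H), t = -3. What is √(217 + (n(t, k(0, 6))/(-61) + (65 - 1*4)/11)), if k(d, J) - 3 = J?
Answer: √400803733/1342 ≈ 14.918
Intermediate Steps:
k(d, J) = 3 + J
b(H) = 1/(2*H)
n(G, T) = ⅛ + G/8 (n(G, T) = (1 + G)*((½)/4) = (1 + G)*((½)*(¼)) = (1 + G)*(⅛) = ⅛ + G/8)
√(217 + (n(t, k(0, 6))/(-61) + (65 - 1*4)/11)) = √(217 + ((⅛ + (⅛)*(-3))/(-61) + (65 - 1*4)/11)) = √(217 + ((⅛ - 3/8)*(-1/61) + (65 - 4)*(1/11))) = √(217 + (-¼*(-1/61) + 61*(1/11))) = √(217 + (1/244 + 61/11)) = √(217 + 14895/2684) = √(597323/2684) = √400803733/1342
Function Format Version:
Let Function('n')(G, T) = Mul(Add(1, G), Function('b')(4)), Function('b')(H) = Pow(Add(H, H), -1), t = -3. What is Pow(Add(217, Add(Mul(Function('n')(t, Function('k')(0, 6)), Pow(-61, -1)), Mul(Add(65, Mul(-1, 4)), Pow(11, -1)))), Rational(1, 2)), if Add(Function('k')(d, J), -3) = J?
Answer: Mul(Rational(1, 1342), Pow(400803733, Rational(1, 2))) ≈ 14.918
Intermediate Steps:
Function('k')(d, J) = Add(3, J)
Function('b')(H) = Mul(Rational(1, 2), Pow(H, -1)) (Function('b')(H) = Pow(Mul(2, H), -1) = Mul(Rational(1, 2), Pow(H, -1)))
Function('n')(G, T) = Add(Rational(1, 8), Mul(Rational(1, 8), G)) (Function('n')(G, T) = Mul(Add(1, G), Mul(Rational(1, 2), Pow(4, -1))) = Mul(Add(1, G), Mul(Rational(1, 2), Rational(1, 4))) = Mul(Add(1, G), Rational(1, 8)) = Add(Rational(1, 8), Mul(Rational(1, 8), G)))
Pow(Add(217, Add(Mul(Function('n')(t, Function('k')(0, 6)), Pow(-61, -1)), Mul(Add(65, Mul(-1, 4)), Pow(11, -1)))), Rational(1, 2)) = Pow(Add(217, Add(Mul(Add(Rational(1, 8), Mul(Rational(1, 8), -3)), Pow(-61, -1)), Mul(Add(65, Mul(-1, 4)), Pow(11, -1)))), Rational(1, 2)) = Pow(Add(217, Add(Mul(Add(Rational(1, 8), Rational(-3, 8)), Rational(-1, 61)), Mul(Add(65, -4), Rational(1, 11)))), Rational(1, 2)) = Pow(Add(217, Add(Mul(Rational(-1, 4), Rational(-1, 61)), Mul(61, Rational(1, 11)))), Rational(1, 2)) = Pow(Add(217, Add(Rational(1, 244), Rational(61, 11))), Rational(1, 2)) = Pow(Add(217, Rational(14895, 2684)), Rational(1, 2)) = Pow(Rational(597323, 2684), Rational(1, 2)) = Mul(Rational(1, 1342), Pow(400803733, Rational(1, 2)))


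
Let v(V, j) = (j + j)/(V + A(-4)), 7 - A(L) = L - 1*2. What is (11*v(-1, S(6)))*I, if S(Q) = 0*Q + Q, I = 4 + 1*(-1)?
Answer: 33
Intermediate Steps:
A(L) = 9 - L (A(L) = 7 - (L - 1*2) = 7 - (L - 2) = 7 - (-2 + L) = 7 + (2 - L) = 9 - L)
I = 3 (I = 4 - 1 = 3)
S(Q) = Q (S(Q) = 0 + Q = Q)
v(V, j) = 2*j/(13 + V) (v(V, j) = (j + j)/(V + (9 - 1*(-4))) = (2*j)/(V + (9 + 4)) = (2*j)/(V + 13) = (2*j)/(13 + V) = 2*j/(13 + V))
(11*v(-1, S(6)))*I = (11*(2*6/(13 - 1)))*3 = (11*(2*6/12))*3 = (11*(2*6*(1/12)))*3 = (11*1)*3 = 11*3 = 33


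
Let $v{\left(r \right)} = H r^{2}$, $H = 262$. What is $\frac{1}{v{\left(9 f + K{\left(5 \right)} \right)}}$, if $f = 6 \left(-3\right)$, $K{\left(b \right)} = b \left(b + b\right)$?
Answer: $\frac{1}{3286528} \approx 3.0427 \cdot 10^{-7}$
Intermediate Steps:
$K{\left(b \right)} = 2 b^{2}$ ($K{\left(b \right)} = b 2 b = 2 b^{2}$)
$f = -18$
$v{\left(r \right)} = 262 r^{2}$
$\frac{1}{v{\left(9 f + K{\left(5 \right)} \right)}} = \frac{1}{262 \left(9 \left(-18\right) + 2 \cdot 5^{2}\right)^{2}} = \frac{1}{262 \left(-162 + 2 \cdot 25\right)^{2}} = \frac{1}{262 \left(-162 + 50\right)^{2}} = \frac{1}{262 \left(-112\right)^{2}} = \frac{1}{262 \cdot 12544} = \frac{1}{3286528}$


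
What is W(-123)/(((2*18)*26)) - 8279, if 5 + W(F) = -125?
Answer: -298049/36 ≈ -8279.1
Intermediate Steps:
W(F) = -130 (W(F) = -5 - 125 = -130)
W(-123)/(((2*18)*26)) - 8279 = -130/((2*18)*26) - 8279 = -130/(36*26) - 8279 = -130/936 - 8279 = -130*1/936 - 8279 = -5/36 - 8279 = -298049/36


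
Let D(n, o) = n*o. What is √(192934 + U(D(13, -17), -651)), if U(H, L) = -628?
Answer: √192306 ≈ 438.53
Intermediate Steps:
√(192934 + U(D(13, -17), -651)) = √(192934 - 628) = √192306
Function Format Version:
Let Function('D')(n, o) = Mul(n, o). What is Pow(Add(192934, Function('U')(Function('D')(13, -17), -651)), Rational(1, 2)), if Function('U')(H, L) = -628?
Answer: Pow(192306, Rational(1, 2)) ≈ 438.53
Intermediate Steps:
Pow(Add(192934, Function('U')(Function('D')(13, -17), -651)), Rational(1, 2)) = Pow(Add(192934, -628), Rational(1, 2)) = Pow(192306, Rational(1, 2))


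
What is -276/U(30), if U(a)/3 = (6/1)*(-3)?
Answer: 46/9 ≈ 5.1111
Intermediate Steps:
U(a) = -54 (U(a) = 3*((6/1)*(-3)) = 3*((6*1)*(-3)) = 3*(6*(-3)) = 3*(-18) = -54)
-276/U(30) = -276/(-54) = -276*(-1/54) = 46/9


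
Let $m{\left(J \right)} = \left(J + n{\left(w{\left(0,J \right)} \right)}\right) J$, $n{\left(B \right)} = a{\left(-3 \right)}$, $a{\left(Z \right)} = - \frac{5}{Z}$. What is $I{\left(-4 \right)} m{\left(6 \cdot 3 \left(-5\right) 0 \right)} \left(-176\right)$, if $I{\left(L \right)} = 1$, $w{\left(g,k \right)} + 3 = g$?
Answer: $0$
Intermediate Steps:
$w{\left(g,k \right)} = -3 + g$
$n{\left(B \right)} = \frac{5}{3}$ ($n{\left(B \right)} = - \frac{5}{-3} = \left(-5\right) \left(- \frac{1}{3}\right) = \frac{5}{3}$)
$m{\left(J \right)} = J \left(\frac{5}{3} + J\right)$ ($m{\left(J \right)} = \left(J + \frac{5}{3}\right) J = \left(\frac{5}{3} + J\right) J = J \left(\frac{5}{3} + J\right)$)
$I{\left(-4 \right)} m{\left(6 \cdot 3 \left(-5\right) 0 \right)} \left(-176\right) = 1 \frac{6 \cdot 3 \left(-5\right) 0 \left(5 + 3 \cdot 6 \cdot 3 \left(-5\right) 0\right)}{3} \left(-176\right) = 1 \frac{18 \left(-5\right) 0 \left(5 + 3 \cdot 18 \left(-5\right) 0\right)}{3} \left(-176\right) = 1 \frac{\left(-90\right) 0 \left(5 + 3 \left(\left(-90\right) 0\right)\right)}{3} \left(-176\right) = 1 \cdot \frac{1}{3} \cdot 0 \left(5 + 3 \cdot 0\right) \left(-176\right) = 1 \cdot \frac{1}{3} \cdot 0 \left(5 + 0\right) \left(-176\right) = 1 \cdot \frac{1}{3} \cdot 0 \cdot 5 \left(-176\right) = 1 \cdot 0 \left(-176\right) = 0 \left(-176\right) = 0$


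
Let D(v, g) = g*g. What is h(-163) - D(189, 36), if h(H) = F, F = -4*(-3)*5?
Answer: -1236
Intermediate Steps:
D(v, g) = g²
F = 60 (F = 12*5 = 60)
h(H) = 60
h(-163) - D(189, 36) = 60 - 1*36² = 60 - 1*1296 = 60 - 1296 = -1236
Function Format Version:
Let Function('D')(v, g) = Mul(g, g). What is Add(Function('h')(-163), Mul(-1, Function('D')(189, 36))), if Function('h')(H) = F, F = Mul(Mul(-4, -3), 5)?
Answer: -1236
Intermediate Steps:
Function('D')(v, g) = Pow(g, 2)
F = 60 (F = Mul(12, 5) = 60)
Function('h')(H) = 60
Add(Function('h')(-163), Mul(-1, Function('D')(189, 36))) = Add(60, Mul(-1, Pow(36, 2))) = Add(60, Mul(-1, 1296)) = Add(60, -1296) = -1236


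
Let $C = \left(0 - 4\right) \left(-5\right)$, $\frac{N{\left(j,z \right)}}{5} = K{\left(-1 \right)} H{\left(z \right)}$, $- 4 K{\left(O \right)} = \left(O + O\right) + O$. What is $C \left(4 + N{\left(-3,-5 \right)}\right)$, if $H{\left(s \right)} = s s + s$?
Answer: $1580$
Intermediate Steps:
$H{\left(s \right)} = s + s^{2}$ ($H{\left(s \right)} = s^{2} + s = s + s^{2}$)
$K{\left(O \right)} = - \frac{3 O}{4}$ ($K{\left(O \right)} = - \frac{\left(O + O\right) + O}{4} = - \frac{2 O + O}{4} = - \frac{3 O}{4}$)
$N{\left(j,z \right)} = \frac{15 z \left(1 + z\right)}{4}$ ($N{\left(j,z \right)} = 5 \left(- \frac{3}{4}\right) \left(-1\right) z \left(1 + z\right) = 5 \frac{3 z \left(1 + z\right)}{4} = \frac{15 z \left(1 + z\right)}{4}$)
$C = 20$ ($C = \left(-4\right) \left(-5\right) = 20$)
$C \left(4 + N{\left(-3,-5 \right)}\right) = 20 \left(4 + \frac{15}{4} \left(-5\right) \left(1 - 5\right)\right) = 20 \left(4 + \frac{15}{4} \left(-5\right) \left(-4\right)\right) = 20 \left(4 + 75\right) = 20 \cdot 79 = 1580$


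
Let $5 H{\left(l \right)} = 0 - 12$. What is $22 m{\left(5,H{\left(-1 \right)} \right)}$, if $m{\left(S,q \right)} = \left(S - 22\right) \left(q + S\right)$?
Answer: $- \frac{4862}{5} \approx -972.4$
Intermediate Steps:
$H{\left(l \right)} = - \frac{12}{5}$ ($H{\left(l \right)} = \frac{0 - 12}{5} = \frac{1}{5} \left(-12\right) = - \frac{12}{5}$)
$m{\left(S,q \right)} = \left(-22 + S\right) \left(S + q\right)$
$22 m{\left(5,H{\left(-1 \right)} \right)} = 22 \left(5^{2} - 110 - - \frac{264}{5} + 5 \left(- \frac{12}{5}\right)\right) = 22 \left(25 - 110 + \frac{264}{5} - 12\right) = 22 \left(- \frac{221}{5}\right) = - \frac{4862}{5}$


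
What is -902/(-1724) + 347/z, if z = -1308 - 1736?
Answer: 536865/1311964 ≈ 0.40921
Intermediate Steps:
z = -3044
-902/(-1724) + 347/z = -902/(-1724) + 347/(-3044) = -902*(-1/1724) + 347*(-1/3044) = 451/862 - 347/3044 = 536865/1311964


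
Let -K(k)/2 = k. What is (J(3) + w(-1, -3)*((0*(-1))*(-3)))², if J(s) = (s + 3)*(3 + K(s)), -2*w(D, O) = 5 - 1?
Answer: 324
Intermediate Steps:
K(k) = -2*k
w(D, O) = -2 (w(D, O) = -(5 - 1)/2 = -½*4 = -2)
J(s) = (3 + s)*(3 - 2*s) (J(s) = (s + 3)*(3 - 2*s) = (3 + s)*(3 - 2*s))
(J(3) + w(-1, -3)*((0*(-1))*(-3)))² = ((9 - 3*3 - 2*3²) - 2*0*(-1)*(-3))² = ((9 - 9 - 2*9) - 0*(-3))² = ((9 - 9 - 18) - 2*0)² = (-18 + 0)² = (-18)² = 324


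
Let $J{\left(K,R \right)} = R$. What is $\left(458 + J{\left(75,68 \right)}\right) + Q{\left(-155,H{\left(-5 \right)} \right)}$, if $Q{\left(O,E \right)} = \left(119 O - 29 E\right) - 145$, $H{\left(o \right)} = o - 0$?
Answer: $-17919$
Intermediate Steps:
$H{\left(o \right)} = o$ ($H{\left(o \right)} = o + 0 = o$)
$Q{\left(O,E \right)} = -145 - 29 E + 119 O$ ($Q{\left(O,E \right)} = \left(- 29 E + 119 O\right) - 145 = -145 - 29 E + 119 O$)
$\left(458 + J{\left(75,68 \right)}\right) + Q{\left(-155,H{\left(-5 \right)} \right)} = \left(458 + 68\right) - 18445 = 526 - 18445 = -17919$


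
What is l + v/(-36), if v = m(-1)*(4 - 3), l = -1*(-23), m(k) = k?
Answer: 829/36 ≈ 23.028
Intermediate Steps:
l = 23
v = -1 (v = -(4 - 3) = -1*1 = -1)
l + v/(-36) = 23 - 1/(-36) = 23 - 1*(-1/36) = 23 + 1/36 = 829/36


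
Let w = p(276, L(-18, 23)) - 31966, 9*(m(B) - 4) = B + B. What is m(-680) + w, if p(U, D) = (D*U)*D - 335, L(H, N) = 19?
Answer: 604691/9 ≈ 67188.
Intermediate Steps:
m(B) = 4 + 2*B/9 (m(B) = 4 + (B + B)/9 = 4 + (2*B)/9 = 4 + 2*B/9)
p(U, D) = -335 + U*D**2 (p(U, D) = U*D**2 - 335 = -335 + U*D**2)
w = 67335 (w = (-335 + 276*19**2) - 31966 = (-335 + 276*361) - 31966 = (-335 + 99636) - 31966 = 99301 - 31966 = 67335)
m(-680) + w = (4 + (2/9)*(-680)) + 67335 = (4 - 1360/9) + 67335 = -1324/9 + 67335 = 604691/9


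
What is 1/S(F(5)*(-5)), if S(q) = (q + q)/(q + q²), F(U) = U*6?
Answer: -149/2 ≈ -74.500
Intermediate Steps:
F(U) = 6*U
S(q) = 2*q/(q + q²) (S(q) = (2*q)/(q + q²) = 2*q/(q + q²))
1/S(F(5)*(-5)) = 1/(2/(1 + (6*5)*(-5))) = 1/(2/(1 + 30*(-5))) = 1/(2/(1 - 150)) = 1/(2/(-149)) = 1/(2*(-1/149)) = 1/(-2/149) = -149/2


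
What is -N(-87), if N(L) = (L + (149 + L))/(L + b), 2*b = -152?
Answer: -25/163 ≈ -0.15337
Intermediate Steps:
b = -76 (b = (½)*(-152) = -76)
N(L) = (149 + 2*L)/(-76 + L) (N(L) = (L + (149 + L))/(L - 76) = (149 + 2*L)/(-76 + L))
-N(-87) = -(149 + 2*(-87))/(-76 - 87) = -(149 - 174)/(-163) = -(-1)*(-25)/163 = -1*25/163 = -25/163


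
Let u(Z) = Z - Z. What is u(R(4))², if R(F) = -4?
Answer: 0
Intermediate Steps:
u(Z) = 0
u(R(4))² = 0² = 0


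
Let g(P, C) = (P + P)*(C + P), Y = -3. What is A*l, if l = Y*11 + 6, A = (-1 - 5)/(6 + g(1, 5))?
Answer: 9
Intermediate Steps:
g(P, C) = 2*P*(C + P) (g(P, C) = (2*P)*(C + P) = 2*P*(C + P))
A = -1/3 (A = (-1 - 5)/(6 + 2*1*(5 + 1)) = -6/(6 + 2*1*6) = -6/(6 + 12) = -6/18 = -6*1/18 = -1/3 ≈ -0.33333)
l = -27 (l = -3*11 + 6 = -33 + 6 = -27)
A*l = -1/3*(-27) = 9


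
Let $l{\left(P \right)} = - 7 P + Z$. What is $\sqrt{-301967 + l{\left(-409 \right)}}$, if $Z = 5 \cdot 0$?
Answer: $4 i \sqrt{18694} \approx 546.9 i$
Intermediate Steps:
$Z = 0$
$l{\left(P \right)} = - 7 P$ ($l{\left(P \right)} = - 7 P + 0 = - 7 P$)
$\sqrt{-301967 + l{\left(-409 \right)}} = \sqrt{-301967 - -2863} = \sqrt{-301967 + 2863} = \sqrt{-299104} = 4 i \sqrt{18694}$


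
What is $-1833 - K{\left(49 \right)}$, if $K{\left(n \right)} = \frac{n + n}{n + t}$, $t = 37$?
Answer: $- \frac{78868}{43} \approx -1834.1$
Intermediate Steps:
$K{\left(n \right)} = \frac{2 n}{37 + n}$ ($K{\left(n \right)} = \frac{n + n}{n + 37} = \frac{2 n}{37 + n}$)
$-1833 - K{\left(49 \right)} = -1833 - 2 \cdot 49 \frac{1}{37 + 49} = -1833 - 2 \cdot 49 \cdot \frac{1}{86} = -1833 - \frac{49}{43} = - \frac{78868}{43}$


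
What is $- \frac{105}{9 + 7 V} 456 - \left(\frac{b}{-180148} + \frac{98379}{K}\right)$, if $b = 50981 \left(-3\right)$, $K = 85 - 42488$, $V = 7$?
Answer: $- \frac{217059878613}{263407436} \approx -824.05$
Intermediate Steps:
$K = -42403$ ($K = 85 - 42488 = -42403$)
$b = -152943$
$- \frac{105}{9 + 7 V} 456 - \left(\frac{b}{-180148} + \frac{98379}{K}\right) = - \frac{105}{9 + 7 \cdot 7} \cdot 456 - \left(- \frac{152943}{-180148} + \frac{98379}{-42403}\right) = - \frac{105}{9 + 49} \cdot 456 - \left(\left(-152943\right) \left(- \frac{1}{180148}\right) + 98379 \left(- \frac{1}{42403}\right)\right) = - \frac{105}{58} \cdot 456 - \left(\frac{152943}{180148} - \frac{98379}{42403}\right) = \left(-105\right) \frac{1}{58} \cdot 456 - - \frac{11237538063}{7638815644} = \left(- \frac{105}{58}\right) 456 + \frac{11237538063}{7638815644} = - \frac{23940}{29} + \frac{11237538063}{7638815644} = - \frac{217059878613}{263407436}$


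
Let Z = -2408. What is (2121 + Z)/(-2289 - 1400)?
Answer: 41/527 ≈ 0.077799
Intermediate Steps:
(2121 + Z)/(-2289 - 1400) = (2121 - 2408)/(-2289 - 1400) = -287/(-3689) = -287*(-1/3689) = 41/527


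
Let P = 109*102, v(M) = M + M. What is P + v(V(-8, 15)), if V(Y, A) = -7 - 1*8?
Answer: 11088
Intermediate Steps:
V(Y, A) = -15 (V(Y, A) = -7 - 8 = -15)
v(M) = 2*M
P = 11118
P + v(V(-8, 15)) = 11118 + 2*(-15) = 11118 - 30 = 11088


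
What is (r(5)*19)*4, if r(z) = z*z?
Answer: 1900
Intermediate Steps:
r(z) = z**2
(r(5)*19)*4 = (5**2*19)*4 = (25*19)*4 = 475*4 = 1900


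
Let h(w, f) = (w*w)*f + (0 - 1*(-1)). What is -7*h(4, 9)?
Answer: -1015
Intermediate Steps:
h(w, f) = 1 + f*w**2 (h(w, f) = w**2*f + (0 + 1) = f*w**2 + 1 = 1 + f*w**2)
-7*h(4, 9) = -7*(1 + 9*4**2) = -7*(1 + 9*16) = -7*(1 + 144) = -7*145 = -1015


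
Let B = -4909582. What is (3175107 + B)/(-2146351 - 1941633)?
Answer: 1734475/4087984 ≈ 0.42429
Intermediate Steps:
(3175107 + B)/(-2146351 - 1941633) = (3175107 - 4909582)/(-2146351 - 1941633) = -1734475/(-4087984) = -1734475*(-1/4087984) = 1734475/4087984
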